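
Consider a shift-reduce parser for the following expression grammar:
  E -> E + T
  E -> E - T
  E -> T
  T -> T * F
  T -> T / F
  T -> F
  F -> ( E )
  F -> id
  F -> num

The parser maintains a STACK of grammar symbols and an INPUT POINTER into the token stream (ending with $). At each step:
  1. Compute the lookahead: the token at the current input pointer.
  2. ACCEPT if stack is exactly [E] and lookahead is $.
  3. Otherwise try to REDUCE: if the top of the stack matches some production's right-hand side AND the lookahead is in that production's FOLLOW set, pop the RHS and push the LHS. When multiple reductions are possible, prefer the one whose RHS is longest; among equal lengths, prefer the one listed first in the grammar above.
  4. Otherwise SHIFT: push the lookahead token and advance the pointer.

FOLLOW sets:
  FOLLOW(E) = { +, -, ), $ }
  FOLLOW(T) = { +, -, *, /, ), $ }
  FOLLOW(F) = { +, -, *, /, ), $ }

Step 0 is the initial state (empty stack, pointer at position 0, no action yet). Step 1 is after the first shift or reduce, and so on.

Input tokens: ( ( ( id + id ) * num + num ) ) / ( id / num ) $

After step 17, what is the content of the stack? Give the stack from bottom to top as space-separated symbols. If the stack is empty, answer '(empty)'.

Answer: ( ( T * num

Derivation:
Step 1: shift (. Stack=[(] ptr=1 lookahead=( remaining=[( ( id + id ) * num + num ) ) / ( id / num ) $]
Step 2: shift (. Stack=[( (] ptr=2 lookahead=( remaining=[( id + id ) * num + num ) ) / ( id / num ) $]
Step 3: shift (. Stack=[( ( (] ptr=3 lookahead=id remaining=[id + id ) * num + num ) ) / ( id / num ) $]
Step 4: shift id. Stack=[( ( ( id] ptr=4 lookahead=+ remaining=[+ id ) * num + num ) ) / ( id / num ) $]
Step 5: reduce F->id. Stack=[( ( ( F] ptr=4 lookahead=+ remaining=[+ id ) * num + num ) ) / ( id / num ) $]
Step 6: reduce T->F. Stack=[( ( ( T] ptr=4 lookahead=+ remaining=[+ id ) * num + num ) ) / ( id / num ) $]
Step 7: reduce E->T. Stack=[( ( ( E] ptr=4 lookahead=+ remaining=[+ id ) * num + num ) ) / ( id / num ) $]
Step 8: shift +. Stack=[( ( ( E +] ptr=5 lookahead=id remaining=[id ) * num + num ) ) / ( id / num ) $]
Step 9: shift id. Stack=[( ( ( E + id] ptr=6 lookahead=) remaining=[) * num + num ) ) / ( id / num ) $]
Step 10: reduce F->id. Stack=[( ( ( E + F] ptr=6 lookahead=) remaining=[) * num + num ) ) / ( id / num ) $]
Step 11: reduce T->F. Stack=[( ( ( E + T] ptr=6 lookahead=) remaining=[) * num + num ) ) / ( id / num ) $]
Step 12: reduce E->E + T. Stack=[( ( ( E] ptr=6 lookahead=) remaining=[) * num + num ) ) / ( id / num ) $]
Step 13: shift ). Stack=[( ( ( E )] ptr=7 lookahead=* remaining=[* num + num ) ) / ( id / num ) $]
Step 14: reduce F->( E ). Stack=[( ( F] ptr=7 lookahead=* remaining=[* num + num ) ) / ( id / num ) $]
Step 15: reduce T->F. Stack=[( ( T] ptr=7 lookahead=* remaining=[* num + num ) ) / ( id / num ) $]
Step 16: shift *. Stack=[( ( T *] ptr=8 lookahead=num remaining=[num + num ) ) / ( id / num ) $]
Step 17: shift num. Stack=[( ( T * num] ptr=9 lookahead=+ remaining=[+ num ) ) / ( id / num ) $]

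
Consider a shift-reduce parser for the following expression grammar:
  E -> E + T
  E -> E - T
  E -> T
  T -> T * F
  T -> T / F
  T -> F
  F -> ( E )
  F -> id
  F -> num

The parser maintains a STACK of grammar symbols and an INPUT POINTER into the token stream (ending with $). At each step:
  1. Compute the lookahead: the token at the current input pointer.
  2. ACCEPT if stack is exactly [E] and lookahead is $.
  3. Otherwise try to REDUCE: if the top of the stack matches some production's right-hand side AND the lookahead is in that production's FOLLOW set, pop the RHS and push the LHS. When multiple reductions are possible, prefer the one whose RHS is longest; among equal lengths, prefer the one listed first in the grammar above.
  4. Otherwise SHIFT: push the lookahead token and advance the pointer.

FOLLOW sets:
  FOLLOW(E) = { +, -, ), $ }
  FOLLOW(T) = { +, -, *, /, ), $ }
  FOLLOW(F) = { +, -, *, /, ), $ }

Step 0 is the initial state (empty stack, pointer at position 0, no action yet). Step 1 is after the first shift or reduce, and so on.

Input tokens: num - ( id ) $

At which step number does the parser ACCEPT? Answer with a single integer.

Step 1: shift num. Stack=[num] ptr=1 lookahead=- remaining=[- ( id ) $]
Step 2: reduce F->num. Stack=[F] ptr=1 lookahead=- remaining=[- ( id ) $]
Step 3: reduce T->F. Stack=[T] ptr=1 lookahead=- remaining=[- ( id ) $]
Step 4: reduce E->T. Stack=[E] ptr=1 lookahead=- remaining=[- ( id ) $]
Step 5: shift -. Stack=[E -] ptr=2 lookahead=( remaining=[( id ) $]
Step 6: shift (. Stack=[E - (] ptr=3 lookahead=id remaining=[id ) $]
Step 7: shift id. Stack=[E - ( id] ptr=4 lookahead=) remaining=[) $]
Step 8: reduce F->id. Stack=[E - ( F] ptr=4 lookahead=) remaining=[) $]
Step 9: reduce T->F. Stack=[E - ( T] ptr=4 lookahead=) remaining=[) $]
Step 10: reduce E->T. Stack=[E - ( E] ptr=4 lookahead=) remaining=[) $]
Step 11: shift ). Stack=[E - ( E )] ptr=5 lookahead=$ remaining=[$]
Step 12: reduce F->( E ). Stack=[E - F] ptr=5 lookahead=$ remaining=[$]
Step 13: reduce T->F. Stack=[E - T] ptr=5 lookahead=$ remaining=[$]
Step 14: reduce E->E - T. Stack=[E] ptr=5 lookahead=$ remaining=[$]
Step 15: accept. Stack=[E] ptr=5 lookahead=$ remaining=[$]

Answer: 15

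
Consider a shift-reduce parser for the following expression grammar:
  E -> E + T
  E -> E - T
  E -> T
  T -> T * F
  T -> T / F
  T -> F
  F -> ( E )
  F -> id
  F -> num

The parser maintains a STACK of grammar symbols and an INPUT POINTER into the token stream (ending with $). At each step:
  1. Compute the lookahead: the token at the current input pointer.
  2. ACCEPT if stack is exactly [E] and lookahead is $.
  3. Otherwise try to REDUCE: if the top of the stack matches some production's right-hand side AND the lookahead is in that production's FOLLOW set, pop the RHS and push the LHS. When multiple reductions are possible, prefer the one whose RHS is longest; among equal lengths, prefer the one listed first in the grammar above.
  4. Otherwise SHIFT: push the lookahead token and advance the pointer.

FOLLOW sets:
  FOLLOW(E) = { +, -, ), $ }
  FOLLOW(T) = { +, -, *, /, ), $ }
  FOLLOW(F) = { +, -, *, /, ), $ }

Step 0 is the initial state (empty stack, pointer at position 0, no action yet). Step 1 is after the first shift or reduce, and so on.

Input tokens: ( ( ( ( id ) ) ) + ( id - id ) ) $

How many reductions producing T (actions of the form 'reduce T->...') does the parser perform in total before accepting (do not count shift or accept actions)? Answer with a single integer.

Answer: 8

Derivation:
Step 1: shift (. Stack=[(] ptr=1 lookahead=( remaining=[( ( ( id ) ) ) + ( id - id ) ) $]
Step 2: shift (. Stack=[( (] ptr=2 lookahead=( remaining=[( ( id ) ) ) + ( id - id ) ) $]
Step 3: shift (. Stack=[( ( (] ptr=3 lookahead=( remaining=[( id ) ) ) + ( id - id ) ) $]
Step 4: shift (. Stack=[( ( ( (] ptr=4 lookahead=id remaining=[id ) ) ) + ( id - id ) ) $]
Step 5: shift id. Stack=[( ( ( ( id] ptr=5 lookahead=) remaining=[) ) ) + ( id - id ) ) $]
Step 6: reduce F->id. Stack=[( ( ( ( F] ptr=5 lookahead=) remaining=[) ) ) + ( id - id ) ) $]
Step 7: reduce T->F. Stack=[( ( ( ( T] ptr=5 lookahead=) remaining=[) ) ) + ( id - id ) ) $]
Step 8: reduce E->T. Stack=[( ( ( ( E] ptr=5 lookahead=) remaining=[) ) ) + ( id - id ) ) $]
Step 9: shift ). Stack=[( ( ( ( E )] ptr=6 lookahead=) remaining=[) ) + ( id - id ) ) $]
Step 10: reduce F->( E ). Stack=[( ( ( F] ptr=6 lookahead=) remaining=[) ) + ( id - id ) ) $]
Step 11: reduce T->F. Stack=[( ( ( T] ptr=6 lookahead=) remaining=[) ) + ( id - id ) ) $]
Step 12: reduce E->T. Stack=[( ( ( E] ptr=6 lookahead=) remaining=[) ) + ( id - id ) ) $]
Step 13: shift ). Stack=[( ( ( E )] ptr=7 lookahead=) remaining=[) + ( id - id ) ) $]
Step 14: reduce F->( E ). Stack=[( ( F] ptr=7 lookahead=) remaining=[) + ( id - id ) ) $]
Step 15: reduce T->F. Stack=[( ( T] ptr=7 lookahead=) remaining=[) + ( id - id ) ) $]
Step 16: reduce E->T. Stack=[( ( E] ptr=7 lookahead=) remaining=[) + ( id - id ) ) $]
Step 17: shift ). Stack=[( ( E )] ptr=8 lookahead=+ remaining=[+ ( id - id ) ) $]
Step 18: reduce F->( E ). Stack=[( F] ptr=8 lookahead=+ remaining=[+ ( id - id ) ) $]
Step 19: reduce T->F. Stack=[( T] ptr=8 lookahead=+ remaining=[+ ( id - id ) ) $]
Step 20: reduce E->T. Stack=[( E] ptr=8 lookahead=+ remaining=[+ ( id - id ) ) $]
Step 21: shift +. Stack=[( E +] ptr=9 lookahead=( remaining=[( id - id ) ) $]
Step 22: shift (. Stack=[( E + (] ptr=10 lookahead=id remaining=[id - id ) ) $]
Step 23: shift id. Stack=[( E + ( id] ptr=11 lookahead=- remaining=[- id ) ) $]
Step 24: reduce F->id. Stack=[( E + ( F] ptr=11 lookahead=- remaining=[- id ) ) $]
Step 25: reduce T->F. Stack=[( E + ( T] ptr=11 lookahead=- remaining=[- id ) ) $]
Step 26: reduce E->T. Stack=[( E + ( E] ptr=11 lookahead=- remaining=[- id ) ) $]
Step 27: shift -. Stack=[( E + ( E -] ptr=12 lookahead=id remaining=[id ) ) $]
Step 28: shift id. Stack=[( E + ( E - id] ptr=13 lookahead=) remaining=[) ) $]
Step 29: reduce F->id. Stack=[( E + ( E - F] ptr=13 lookahead=) remaining=[) ) $]
Step 30: reduce T->F. Stack=[( E + ( E - T] ptr=13 lookahead=) remaining=[) ) $]
Step 31: reduce E->E - T. Stack=[( E + ( E] ptr=13 lookahead=) remaining=[) ) $]
Step 32: shift ). Stack=[( E + ( E )] ptr=14 lookahead=) remaining=[) $]
Step 33: reduce F->( E ). Stack=[( E + F] ptr=14 lookahead=) remaining=[) $]
Step 34: reduce T->F. Stack=[( E + T] ptr=14 lookahead=) remaining=[) $]
Step 35: reduce E->E + T. Stack=[( E] ptr=14 lookahead=) remaining=[) $]
Step 36: shift ). Stack=[( E )] ptr=15 lookahead=$ remaining=[$]
Step 37: reduce F->( E ). Stack=[F] ptr=15 lookahead=$ remaining=[$]
Step 38: reduce T->F. Stack=[T] ptr=15 lookahead=$ remaining=[$]
Step 39: reduce E->T. Stack=[E] ptr=15 lookahead=$ remaining=[$]
Step 40: accept. Stack=[E] ptr=15 lookahead=$ remaining=[$]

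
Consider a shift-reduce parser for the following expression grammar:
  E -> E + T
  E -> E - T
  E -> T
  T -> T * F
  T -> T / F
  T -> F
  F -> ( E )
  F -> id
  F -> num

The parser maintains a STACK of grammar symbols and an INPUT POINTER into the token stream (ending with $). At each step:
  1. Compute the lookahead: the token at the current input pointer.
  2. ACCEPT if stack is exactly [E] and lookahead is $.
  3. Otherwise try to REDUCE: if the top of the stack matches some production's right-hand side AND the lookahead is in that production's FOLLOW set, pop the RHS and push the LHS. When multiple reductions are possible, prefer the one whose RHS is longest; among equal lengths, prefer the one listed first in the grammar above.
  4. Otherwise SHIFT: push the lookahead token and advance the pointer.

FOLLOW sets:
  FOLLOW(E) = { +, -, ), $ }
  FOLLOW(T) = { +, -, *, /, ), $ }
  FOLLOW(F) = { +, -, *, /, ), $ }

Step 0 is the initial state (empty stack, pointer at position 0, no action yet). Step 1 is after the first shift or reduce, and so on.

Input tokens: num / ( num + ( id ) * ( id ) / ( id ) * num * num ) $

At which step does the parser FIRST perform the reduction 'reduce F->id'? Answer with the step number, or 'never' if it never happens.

Step 1: shift num. Stack=[num] ptr=1 lookahead=/ remaining=[/ ( num + ( id ) * ( id ) / ( id ) * num * num ) $]
Step 2: reduce F->num. Stack=[F] ptr=1 lookahead=/ remaining=[/ ( num + ( id ) * ( id ) / ( id ) * num * num ) $]
Step 3: reduce T->F. Stack=[T] ptr=1 lookahead=/ remaining=[/ ( num + ( id ) * ( id ) / ( id ) * num * num ) $]
Step 4: shift /. Stack=[T /] ptr=2 lookahead=( remaining=[( num + ( id ) * ( id ) / ( id ) * num * num ) $]
Step 5: shift (. Stack=[T / (] ptr=3 lookahead=num remaining=[num + ( id ) * ( id ) / ( id ) * num * num ) $]
Step 6: shift num. Stack=[T / ( num] ptr=4 lookahead=+ remaining=[+ ( id ) * ( id ) / ( id ) * num * num ) $]
Step 7: reduce F->num. Stack=[T / ( F] ptr=4 lookahead=+ remaining=[+ ( id ) * ( id ) / ( id ) * num * num ) $]
Step 8: reduce T->F. Stack=[T / ( T] ptr=4 lookahead=+ remaining=[+ ( id ) * ( id ) / ( id ) * num * num ) $]
Step 9: reduce E->T. Stack=[T / ( E] ptr=4 lookahead=+ remaining=[+ ( id ) * ( id ) / ( id ) * num * num ) $]
Step 10: shift +. Stack=[T / ( E +] ptr=5 lookahead=( remaining=[( id ) * ( id ) / ( id ) * num * num ) $]
Step 11: shift (. Stack=[T / ( E + (] ptr=6 lookahead=id remaining=[id ) * ( id ) / ( id ) * num * num ) $]
Step 12: shift id. Stack=[T / ( E + ( id] ptr=7 lookahead=) remaining=[) * ( id ) / ( id ) * num * num ) $]
Step 13: reduce F->id. Stack=[T / ( E + ( F] ptr=7 lookahead=) remaining=[) * ( id ) / ( id ) * num * num ) $]

Answer: 13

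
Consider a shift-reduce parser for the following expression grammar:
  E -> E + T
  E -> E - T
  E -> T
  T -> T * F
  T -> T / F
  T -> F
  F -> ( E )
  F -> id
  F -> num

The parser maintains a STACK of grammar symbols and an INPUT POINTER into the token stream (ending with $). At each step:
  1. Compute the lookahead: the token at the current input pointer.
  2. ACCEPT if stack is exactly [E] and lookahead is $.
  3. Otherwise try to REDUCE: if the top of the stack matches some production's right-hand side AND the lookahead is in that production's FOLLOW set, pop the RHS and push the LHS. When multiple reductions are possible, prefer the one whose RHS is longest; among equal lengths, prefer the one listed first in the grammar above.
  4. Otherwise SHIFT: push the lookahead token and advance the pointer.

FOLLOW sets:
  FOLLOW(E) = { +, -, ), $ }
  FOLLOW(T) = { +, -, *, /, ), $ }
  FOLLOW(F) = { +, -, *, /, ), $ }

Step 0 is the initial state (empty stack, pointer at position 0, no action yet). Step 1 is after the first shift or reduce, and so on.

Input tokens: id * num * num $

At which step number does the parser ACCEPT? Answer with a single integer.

Step 1: shift id. Stack=[id] ptr=1 lookahead=* remaining=[* num * num $]
Step 2: reduce F->id. Stack=[F] ptr=1 lookahead=* remaining=[* num * num $]
Step 3: reduce T->F. Stack=[T] ptr=1 lookahead=* remaining=[* num * num $]
Step 4: shift *. Stack=[T *] ptr=2 lookahead=num remaining=[num * num $]
Step 5: shift num. Stack=[T * num] ptr=3 lookahead=* remaining=[* num $]
Step 6: reduce F->num. Stack=[T * F] ptr=3 lookahead=* remaining=[* num $]
Step 7: reduce T->T * F. Stack=[T] ptr=3 lookahead=* remaining=[* num $]
Step 8: shift *. Stack=[T *] ptr=4 lookahead=num remaining=[num $]
Step 9: shift num. Stack=[T * num] ptr=5 lookahead=$ remaining=[$]
Step 10: reduce F->num. Stack=[T * F] ptr=5 lookahead=$ remaining=[$]
Step 11: reduce T->T * F. Stack=[T] ptr=5 lookahead=$ remaining=[$]
Step 12: reduce E->T. Stack=[E] ptr=5 lookahead=$ remaining=[$]
Step 13: accept. Stack=[E] ptr=5 lookahead=$ remaining=[$]

Answer: 13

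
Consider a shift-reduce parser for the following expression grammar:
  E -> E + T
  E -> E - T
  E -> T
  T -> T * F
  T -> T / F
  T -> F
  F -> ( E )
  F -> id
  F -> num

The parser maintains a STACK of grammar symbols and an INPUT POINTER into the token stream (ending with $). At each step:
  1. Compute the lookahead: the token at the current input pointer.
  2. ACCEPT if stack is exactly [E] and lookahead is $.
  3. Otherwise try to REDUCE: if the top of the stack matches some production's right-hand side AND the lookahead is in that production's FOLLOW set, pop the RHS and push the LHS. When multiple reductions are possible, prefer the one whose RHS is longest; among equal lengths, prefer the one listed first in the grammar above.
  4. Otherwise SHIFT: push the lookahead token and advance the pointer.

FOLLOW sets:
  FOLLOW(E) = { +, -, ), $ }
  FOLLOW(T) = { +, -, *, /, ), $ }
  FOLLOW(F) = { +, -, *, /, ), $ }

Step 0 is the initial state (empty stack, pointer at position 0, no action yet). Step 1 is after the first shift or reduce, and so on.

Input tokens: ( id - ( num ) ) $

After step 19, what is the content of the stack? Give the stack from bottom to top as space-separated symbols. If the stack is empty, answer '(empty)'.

Step 1: shift (. Stack=[(] ptr=1 lookahead=id remaining=[id - ( num ) ) $]
Step 2: shift id. Stack=[( id] ptr=2 lookahead=- remaining=[- ( num ) ) $]
Step 3: reduce F->id. Stack=[( F] ptr=2 lookahead=- remaining=[- ( num ) ) $]
Step 4: reduce T->F. Stack=[( T] ptr=2 lookahead=- remaining=[- ( num ) ) $]
Step 5: reduce E->T. Stack=[( E] ptr=2 lookahead=- remaining=[- ( num ) ) $]
Step 6: shift -. Stack=[( E -] ptr=3 lookahead=( remaining=[( num ) ) $]
Step 7: shift (. Stack=[( E - (] ptr=4 lookahead=num remaining=[num ) ) $]
Step 8: shift num. Stack=[( E - ( num] ptr=5 lookahead=) remaining=[) ) $]
Step 9: reduce F->num. Stack=[( E - ( F] ptr=5 lookahead=) remaining=[) ) $]
Step 10: reduce T->F. Stack=[( E - ( T] ptr=5 lookahead=) remaining=[) ) $]
Step 11: reduce E->T. Stack=[( E - ( E] ptr=5 lookahead=) remaining=[) ) $]
Step 12: shift ). Stack=[( E - ( E )] ptr=6 lookahead=) remaining=[) $]
Step 13: reduce F->( E ). Stack=[( E - F] ptr=6 lookahead=) remaining=[) $]
Step 14: reduce T->F. Stack=[( E - T] ptr=6 lookahead=) remaining=[) $]
Step 15: reduce E->E - T. Stack=[( E] ptr=6 lookahead=) remaining=[) $]
Step 16: shift ). Stack=[( E )] ptr=7 lookahead=$ remaining=[$]
Step 17: reduce F->( E ). Stack=[F] ptr=7 lookahead=$ remaining=[$]
Step 18: reduce T->F. Stack=[T] ptr=7 lookahead=$ remaining=[$]
Step 19: reduce E->T. Stack=[E] ptr=7 lookahead=$ remaining=[$]

Answer: E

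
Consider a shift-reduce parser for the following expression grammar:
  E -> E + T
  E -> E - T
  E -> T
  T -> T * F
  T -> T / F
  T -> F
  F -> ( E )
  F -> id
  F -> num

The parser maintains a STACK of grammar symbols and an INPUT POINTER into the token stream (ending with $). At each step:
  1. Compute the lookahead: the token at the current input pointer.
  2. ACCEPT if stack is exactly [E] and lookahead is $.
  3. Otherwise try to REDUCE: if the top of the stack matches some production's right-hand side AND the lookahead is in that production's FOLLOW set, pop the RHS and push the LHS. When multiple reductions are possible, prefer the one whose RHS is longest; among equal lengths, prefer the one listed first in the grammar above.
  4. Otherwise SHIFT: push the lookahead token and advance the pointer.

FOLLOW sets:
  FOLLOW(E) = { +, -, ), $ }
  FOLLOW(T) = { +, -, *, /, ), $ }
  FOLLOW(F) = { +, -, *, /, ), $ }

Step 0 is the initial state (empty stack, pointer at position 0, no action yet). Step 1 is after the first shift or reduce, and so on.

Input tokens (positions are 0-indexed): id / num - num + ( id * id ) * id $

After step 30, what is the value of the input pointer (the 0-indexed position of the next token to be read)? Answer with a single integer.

Step 1: shift id. Stack=[id] ptr=1 lookahead=/ remaining=[/ num - num + ( id * id ) * id $]
Step 2: reduce F->id. Stack=[F] ptr=1 lookahead=/ remaining=[/ num - num + ( id * id ) * id $]
Step 3: reduce T->F. Stack=[T] ptr=1 lookahead=/ remaining=[/ num - num + ( id * id ) * id $]
Step 4: shift /. Stack=[T /] ptr=2 lookahead=num remaining=[num - num + ( id * id ) * id $]
Step 5: shift num. Stack=[T / num] ptr=3 lookahead=- remaining=[- num + ( id * id ) * id $]
Step 6: reduce F->num. Stack=[T / F] ptr=3 lookahead=- remaining=[- num + ( id * id ) * id $]
Step 7: reduce T->T / F. Stack=[T] ptr=3 lookahead=- remaining=[- num + ( id * id ) * id $]
Step 8: reduce E->T. Stack=[E] ptr=3 lookahead=- remaining=[- num + ( id * id ) * id $]
Step 9: shift -. Stack=[E -] ptr=4 lookahead=num remaining=[num + ( id * id ) * id $]
Step 10: shift num. Stack=[E - num] ptr=5 lookahead=+ remaining=[+ ( id * id ) * id $]
Step 11: reduce F->num. Stack=[E - F] ptr=5 lookahead=+ remaining=[+ ( id * id ) * id $]
Step 12: reduce T->F. Stack=[E - T] ptr=5 lookahead=+ remaining=[+ ( id * id ) * id $]
Step 13: reduce E->E - T. Stack=[E] ptr=5 lookahead=+ remaining=[+ ( id * id ) * id $]
Step 14: shift +. Stack=[E +] ptr=6 lookahead=( remaining=[( id * id ) * id $]
Step 15: shift (. Stack=[E + (] ptr=7 lookahead=id remaining=[id * id ) * id $]
Step 16: shift id. Stack=[E + ( id] ptr=8 lookahead=* remaining=[* id ) * id $]
Step 17: reduce F->id. Stack=[E + ( F] ptr=8 lookahead=* remaining=[* id ) * id $]
Step 18: reduce T->F. Stack=[E + ( T] ptr=8 lookahead=* remaining=[* id ) * id $]
Step 19: shift *. Stack=[E + ( T *] ptr=9 lookahead=id remaining=[id ) * id $]
Step 20: shift id. Stack=[E + ( T * id] ptr=10 lookahead=) remaining=[) * id $]
Step 21: reduce F->id. Stack=[E + ( T * F] ptr=10 lookahead=) remaining=[) * id $]
Step 22: reduce T->T * F. Stack=[E + ( T] ptr=10 lookahead=) remaining=[) * id $]
Step 23: reduce E->T. Stack=[E + ( E] ptr=10 lookahead=) remaining=[) * id $]
Step 24: shift ). Stack=[E + ( E )] ptr=11 lookahead=* remaining=[* id $]
Step 25: reduce F->( E ). Stack=[E + F] ptr=11 lookahead=* remaining=[* id $]
Step 26: reduce T->F. Stack=[E + T] ptr=11 lookahead=* remaining=[* id $]
Step 27: shift *. Stack=[E + T *] ptr=12 lookahead=id remaining=[id $]
Step 28: shift id. Stack=[E + T * id] ptr=13 lookahead=$ remaining=[$]
Step 29: reduce F->id. Stack=[E + T * F] ptr=13 lookahead=$ remaining=[$]
Step 30: reduce T->T * F. Stack=[E + T] ptr=13 lookahead=$ remaining=[$]

Answer: 13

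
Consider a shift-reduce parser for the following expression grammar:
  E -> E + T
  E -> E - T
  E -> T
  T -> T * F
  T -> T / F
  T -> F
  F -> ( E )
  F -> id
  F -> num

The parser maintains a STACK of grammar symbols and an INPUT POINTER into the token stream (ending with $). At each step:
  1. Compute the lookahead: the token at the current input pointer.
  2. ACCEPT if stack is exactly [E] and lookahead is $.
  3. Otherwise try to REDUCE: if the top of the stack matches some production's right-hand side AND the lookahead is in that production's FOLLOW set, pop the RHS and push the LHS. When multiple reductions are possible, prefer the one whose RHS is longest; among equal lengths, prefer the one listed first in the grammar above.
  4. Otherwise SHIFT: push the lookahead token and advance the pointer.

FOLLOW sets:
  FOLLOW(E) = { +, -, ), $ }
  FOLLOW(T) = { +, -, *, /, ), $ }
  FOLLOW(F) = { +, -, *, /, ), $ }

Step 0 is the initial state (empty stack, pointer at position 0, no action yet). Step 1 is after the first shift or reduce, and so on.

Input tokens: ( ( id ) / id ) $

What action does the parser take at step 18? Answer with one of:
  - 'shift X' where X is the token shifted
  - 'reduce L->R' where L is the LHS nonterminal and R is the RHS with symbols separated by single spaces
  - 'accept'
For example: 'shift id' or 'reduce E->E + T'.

Step 1: shift (. Stack=[(] ptr=1 lookahead=( remaining=[( id ) / id ) $]
Step 2: shift (. Stack=[( (] ptr=2 lookahead=id remaining=[id ) / id ) $]
Step 3: shift id. Stack=[( ( id] ptr=3 lookahead=) remaining=[) / id ) $]
Step 4: reduce F->id. Stack=[( ( F] ptr=3 lookahead=) remaining=[) / id ) $]
Step 5: reduce T->F. Stack=[( ( T] ptr=3 lookahead=) remaining=[) / id ) $]
Step 6: reduce E->T. Stack=[( ( E] ptr=3 lookahead=) remaining=[) / id ) $]
Step 7: shift ). Stack=[( ( E )] ptr=4 lookahead=/ remaining=[/ id ) $]
Step 8: reduce F->( E ). Stack=[( F] ptr=4 lookahead=/ remaining=[/ id ) $]
Step 9: reduce T->F. Stack=[( T] ptr=4 lookahead=/ remaining=[/ id ) $]
Step 10: shift /. Stack=[( T /] ptr=5 lookahead=id remaining=[id ) $]
Step 11: shift id. Stack=[( T / id] ptr=6 lookahead=) remaining=[) $]
Step 12: reduce F->id. Stack=[( T / F] ptr=6 lookahead=) remaining=[) $]
Step 13: reduce T->T / F. Stack=[( T] ptr=6 lookahead=) remaining=[) $]
Step 14: reduce E->T. Stack=[( E] ptr=6 lookahead=) remaining=[) $]
Step 15: shift ). Stack=[( E )] ptr=7 lookahead=$ remaining=[$]
Step 16: reduce F->( E ). Stack=[F] ptr=7 lookahead=$ remaining=[$]
Step 17: reduce T->F. Stack=[T] ptr=7 lookahead=$ remaining=[$]
Step 18: reduce E->T. Stack=[E] ptr=7 lookahead=$ remaining=[$]

Answer: reduce E->T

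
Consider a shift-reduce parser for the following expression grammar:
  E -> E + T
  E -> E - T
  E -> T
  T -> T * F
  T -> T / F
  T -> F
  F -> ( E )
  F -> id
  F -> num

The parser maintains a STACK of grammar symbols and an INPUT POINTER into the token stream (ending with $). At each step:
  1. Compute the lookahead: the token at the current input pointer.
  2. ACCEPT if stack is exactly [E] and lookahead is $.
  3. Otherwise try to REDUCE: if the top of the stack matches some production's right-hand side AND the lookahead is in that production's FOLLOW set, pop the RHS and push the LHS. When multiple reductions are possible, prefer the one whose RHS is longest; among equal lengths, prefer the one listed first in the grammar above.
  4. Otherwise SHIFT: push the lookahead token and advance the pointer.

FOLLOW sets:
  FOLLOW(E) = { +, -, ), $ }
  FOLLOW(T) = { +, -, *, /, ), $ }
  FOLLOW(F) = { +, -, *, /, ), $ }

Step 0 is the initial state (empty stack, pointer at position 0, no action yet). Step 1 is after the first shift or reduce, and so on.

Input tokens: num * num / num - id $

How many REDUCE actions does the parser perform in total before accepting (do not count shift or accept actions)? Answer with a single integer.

Answer: 10

Derivation:
Step 1: shift num. Stack=[num] ptr=1 lookahead=* remaining=[* num / num - id $]
Step 2: reduce F->num. Stack=[F] ptr=1 lookahead=* remaining=[* num / num - id $]
Step 3: reduce T->F. Stack=[T] ptr=1 lookahead=* remaining=[* num / num - id $]
Step 4: shift *. Stack=[T *] ptr=2 lookahead=num remaining=[num / num - id $]
Step 5: shift num. Stack=[T * num] ptr=3 lookahead=/ remaining=[/ num - id $]
Step 6: reduce F->num. Stack=[T * F] ptr=3 lookahead=/ remaining=[/ num - id $]
Step 7: reduce T->T * F. Stack=[T] ptr=3 lookahead=/ remaining=[/ num - id $]
Step 8: shift /. Stack=[T /] ptr=4 lookahead=num remaining=[num - id $]
Step 9: shift num. Stack=[T / num] ptr=5 lookahead=- remaining=[- id $]
Step 10: reduce F->num. Stack=[T / F] ptr=5 lookahead=- remaining=[- id $]
Step 11: reduce T->T / F. Stack=[T] ptr=5 lookahead=- remaining=[- id $]
Step 12: reduce E->T. Stack=[E] ptr=5 lookahead=- remaining=[- id $]
Step 13: shift -. Stack=[E -] ptr=6 lookahead=id remaining=[id $]
Step 14: shift id. Stack=[E - id] ptr=7 lookahead=$ remaining=[$]
Step 15: reduce F->id. Stack=[E - F] ptr=7 lookahead=$ remaining=[$]
Step 16: reduce T->F. Stack=[E - T] ptr=7 lookahead=$ remaining=[$]
Step 17: reduce E->E - T. Stack=[E] ptr=7 lookahead=$ remaining=[$]
Step 18: accept. Stack=[E] ptr=7 lookahead=$ remaining=[$]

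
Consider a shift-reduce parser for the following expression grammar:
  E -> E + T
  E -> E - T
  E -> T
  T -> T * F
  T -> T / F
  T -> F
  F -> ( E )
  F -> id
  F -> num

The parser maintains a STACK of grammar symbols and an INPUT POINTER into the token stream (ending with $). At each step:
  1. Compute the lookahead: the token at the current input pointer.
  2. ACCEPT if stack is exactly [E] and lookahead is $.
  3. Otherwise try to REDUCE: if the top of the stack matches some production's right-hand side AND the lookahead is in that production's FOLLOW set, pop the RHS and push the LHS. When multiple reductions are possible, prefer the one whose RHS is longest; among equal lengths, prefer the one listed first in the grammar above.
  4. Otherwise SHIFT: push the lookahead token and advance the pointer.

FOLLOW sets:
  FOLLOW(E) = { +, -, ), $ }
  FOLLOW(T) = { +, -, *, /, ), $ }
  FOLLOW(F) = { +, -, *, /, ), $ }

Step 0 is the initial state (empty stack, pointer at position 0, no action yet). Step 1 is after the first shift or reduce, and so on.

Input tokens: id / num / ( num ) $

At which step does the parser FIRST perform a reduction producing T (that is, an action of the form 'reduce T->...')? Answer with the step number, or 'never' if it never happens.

Step 1: shift id. Stack=[id] ptr=1 lookahead=/ remaining=[/ num / ( num ) $]
Step 2: reduce F->id. Stack=[F] ptr=1 lookahead=/ remaining=[/ num / ( num ) $]
Step 3: reduce T->F. Stack=[T] ptr=1 lookahead=/ remaining=[/ num / ( num ) $]

Answer: 3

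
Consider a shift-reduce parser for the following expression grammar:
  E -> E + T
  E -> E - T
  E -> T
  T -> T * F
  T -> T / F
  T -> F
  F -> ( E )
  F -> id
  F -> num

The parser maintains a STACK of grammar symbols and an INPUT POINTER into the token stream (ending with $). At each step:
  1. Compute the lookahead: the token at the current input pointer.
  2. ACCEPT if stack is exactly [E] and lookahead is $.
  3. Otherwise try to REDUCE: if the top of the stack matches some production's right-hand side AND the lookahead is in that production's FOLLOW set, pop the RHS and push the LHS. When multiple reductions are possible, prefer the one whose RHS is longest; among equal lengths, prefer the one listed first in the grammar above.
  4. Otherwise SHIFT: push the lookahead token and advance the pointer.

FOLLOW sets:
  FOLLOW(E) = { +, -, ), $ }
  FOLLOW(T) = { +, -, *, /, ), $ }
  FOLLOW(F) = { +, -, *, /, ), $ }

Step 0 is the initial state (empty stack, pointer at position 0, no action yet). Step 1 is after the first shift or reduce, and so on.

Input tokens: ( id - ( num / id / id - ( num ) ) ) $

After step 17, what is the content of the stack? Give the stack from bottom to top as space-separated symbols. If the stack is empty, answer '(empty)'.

Answer: ( E - ( T / F

Derivation:
Step 1: shift (. Stack=[(] ptr=1 lookahead=id remaining=[id - ( num / id / id - ( num ) ) ) $]
Step 2: shift id. Stack=[( id] ptr=2 lookahead=- remaining=[- ( num / id / id - ( num ) ) ) $]
Step 3: reduce F->id. Stack=[( F] ptr=2 lookahead=- remaining=[- ( num / id / id - ( num ) ) ) $]
Step 4: reduce T->F. Stack=[( T] ptr=2 lookahead=- remaining=[- ( num / id / id - ( num ) ) ) $]
Step 5: reduce E->T. Stack=[( E] ptr=2 lookahead=- remaining=[- ( num / id / id - ( num ) ) ) $]
Step 6: shift -. Stack=[( E -] ptr=3 lookahead=( remaining=[( num / id / id - ( num ) ) ) $]
Step 7: shift (. Stack=[( E - (] ptr=4 lookahead=num remaining=[num / id / id - ( num ) ) ) $]
Step 8: shift num. Stack=[( E - ( num] ptr=5 lookahead=/ remaining=[/ id / id - ( num ) ) ) $]
Step 9: reduce F->num. Stack=[( E - ( F] ptr=5 lookahead=/ remaining=[/ id / id - ( num ) ) ) $]
Step 10: reduce T->F. Stack=[( E - ( T] ptr=5 lookahead=/ remaining=[/ id / id - ( num ) ) ) $]
Step 11: shift /. Stack=[( E - ( T /] ptr=6 lookahead=id remaining=[id / id - ( num ) ) ) $]
Step 12: shift id. Stack=[( E - ( T / id] ptr=7 lookahead=/ remaining=[/ id - ( num ) ) ) $]
Step 13: reduce F->id. Stack=[( E - ( T / F] ptr=7 lookahead=/ remaining=[/ id - ( num ) ) ) $]
Step 14: reduce T->T / F. Stack=[( E - ( T] ptr=7 lookahead=/ remaining=[/ id - ( num ) ) ) $]
Step 15: shift /. Stack=[( E - ( T /] ptr=8 lookahead=id remaining=[id - ( num ) ) ) $]
Step 16: shift id. Stack=[( E - ( T / id] ptr=9 lookahead=- remaining=[- ( num ) ) ) $]
Step 17: reduce F->id. Stack=[( E - ( T / F] ptr=9 lookahead=- remaining=[- ( num ) ) ) $]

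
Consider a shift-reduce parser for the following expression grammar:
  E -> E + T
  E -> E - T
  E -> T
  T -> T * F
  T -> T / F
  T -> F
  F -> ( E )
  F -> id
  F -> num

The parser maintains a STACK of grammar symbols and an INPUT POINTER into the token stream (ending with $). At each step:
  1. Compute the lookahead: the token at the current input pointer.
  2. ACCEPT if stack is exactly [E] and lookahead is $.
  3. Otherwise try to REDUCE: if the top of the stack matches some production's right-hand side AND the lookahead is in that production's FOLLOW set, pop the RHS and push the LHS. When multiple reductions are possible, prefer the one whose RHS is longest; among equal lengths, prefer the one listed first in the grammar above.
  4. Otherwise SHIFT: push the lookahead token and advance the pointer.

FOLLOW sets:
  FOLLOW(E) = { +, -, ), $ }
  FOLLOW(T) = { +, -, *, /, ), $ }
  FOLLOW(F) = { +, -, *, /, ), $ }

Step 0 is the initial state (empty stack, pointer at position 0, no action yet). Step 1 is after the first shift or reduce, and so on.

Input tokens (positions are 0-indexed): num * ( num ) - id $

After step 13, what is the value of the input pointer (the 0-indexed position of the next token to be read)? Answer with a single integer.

Step 1: shift num. Stack=[num] ptr=1 lookahead=* remaining=[* ( num ) - id $]
Step 2: reduce F->num. Stack=[F] ptr=1 lookahead=* remaining=[* ( num ) - id $]
Step 3: reduce T->F. Stack=[T] ptr=1 lookahead=* remaining=[* ( num ) - id $]
Step 4: shift *. Stack=[T *] ptr=2 lookahead=( remaining=[( num ) - id $]
Step 5: shift (. Stack=[T * (] ptr=3 lookahead=num remaining=[num ) - id $]
Step 6: shift num. Stack=[T * ( num] ptr=4 lookahead=) remaining=[) - id $]
Step 7: reduce F->num. Stack=[T * ( F] ptr=4 lookahead=) remaining=[) - id $]
Step 8: reduce T->F. Stack=[T * ( T] ptr=4 lookahead=) remaining=[) - id $]
Step 9: reduce E->T. Stack=[T * ( E] ptr=4 lookahead=) remaining=[) - id $]
Step 10: shift ). Stack=[T * ( E )] ptr=5 lookahead=- remaining=[- id $]
Step 11: reduce F->( E ). Stack=[T * F] ptr=5 lookahead=- remaining=[- id $]
Step 12: reduce T->T * F. Stack=[T] ptr=5 lookahead=- remaining=[- id $]
Step 13: reduce E->T. Stack=[E] ptr=5 lookahead=- remaining=[- id $]

Answer: 5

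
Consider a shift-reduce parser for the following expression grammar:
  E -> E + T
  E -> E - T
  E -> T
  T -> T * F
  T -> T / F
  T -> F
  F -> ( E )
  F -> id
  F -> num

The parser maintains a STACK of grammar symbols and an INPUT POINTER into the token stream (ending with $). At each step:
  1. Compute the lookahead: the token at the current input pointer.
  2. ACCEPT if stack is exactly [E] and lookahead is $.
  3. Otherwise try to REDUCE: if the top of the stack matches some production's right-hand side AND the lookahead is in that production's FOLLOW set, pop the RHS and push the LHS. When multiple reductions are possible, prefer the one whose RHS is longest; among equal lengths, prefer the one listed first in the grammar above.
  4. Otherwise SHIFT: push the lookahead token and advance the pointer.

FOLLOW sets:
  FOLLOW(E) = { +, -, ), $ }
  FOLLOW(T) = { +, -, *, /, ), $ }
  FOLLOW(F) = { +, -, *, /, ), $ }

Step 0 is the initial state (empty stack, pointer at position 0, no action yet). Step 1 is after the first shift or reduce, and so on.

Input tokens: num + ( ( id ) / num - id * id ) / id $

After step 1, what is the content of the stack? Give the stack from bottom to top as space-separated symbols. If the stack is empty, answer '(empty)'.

Step 1: shift num. Stack=[num] ptr=1 lookahead=+ remaining=[+ ( ( id ) / num - id * id ) / id $]

Answer: num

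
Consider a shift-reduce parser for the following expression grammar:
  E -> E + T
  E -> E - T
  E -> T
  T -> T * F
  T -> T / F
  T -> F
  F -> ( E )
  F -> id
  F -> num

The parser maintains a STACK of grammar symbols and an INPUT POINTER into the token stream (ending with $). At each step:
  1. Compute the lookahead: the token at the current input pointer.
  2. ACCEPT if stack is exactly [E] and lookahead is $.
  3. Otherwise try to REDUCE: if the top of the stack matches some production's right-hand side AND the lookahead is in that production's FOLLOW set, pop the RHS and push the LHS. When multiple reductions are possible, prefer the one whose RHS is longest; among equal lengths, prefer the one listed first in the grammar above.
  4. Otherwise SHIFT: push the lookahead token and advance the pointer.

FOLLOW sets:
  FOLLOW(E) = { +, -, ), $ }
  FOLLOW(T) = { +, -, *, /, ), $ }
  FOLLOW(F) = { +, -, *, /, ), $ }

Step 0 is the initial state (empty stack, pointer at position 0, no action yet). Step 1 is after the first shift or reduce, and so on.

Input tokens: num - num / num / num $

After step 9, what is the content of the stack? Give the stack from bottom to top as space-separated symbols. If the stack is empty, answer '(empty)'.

Step 1: shift num. Stack=[num] ptr=1 lookahead=- remaining=[- num / num / num $]
Step 2: reduce F->num. Stack=[F] ptr=1 lookahead=- remaining=[- num / num / num $]
Step 3: reduce T->F. Stack=[T] ptr=1 lookahead=- remaining=[- num / num / num $]
Step 4: reduce E->T. Stack=[E] ptr=1 lookahead=- remaining=[- num / num / num $]
Step 5: shift -. Stack=[E -] ptr=2 lookahead=num remaining=[num / num / num $]
Step 6: shift num. Stack=[E - num] ptr=3 lookahead=/ remaining=[/ num / num $]
Step 7: reduce F->num. Stack=[E - F] ptr=3 lookahead=/ remaining=[/ num / num $]
Step 8: reduce T->F. Stack=[E - T] ptr=3 lookahead=/ remaining=[/ num / num $]
Step 9: shift /. Stack=[E - T /] ptr=4 lookahead=num remaining=[num / num $]

Answer: E - T /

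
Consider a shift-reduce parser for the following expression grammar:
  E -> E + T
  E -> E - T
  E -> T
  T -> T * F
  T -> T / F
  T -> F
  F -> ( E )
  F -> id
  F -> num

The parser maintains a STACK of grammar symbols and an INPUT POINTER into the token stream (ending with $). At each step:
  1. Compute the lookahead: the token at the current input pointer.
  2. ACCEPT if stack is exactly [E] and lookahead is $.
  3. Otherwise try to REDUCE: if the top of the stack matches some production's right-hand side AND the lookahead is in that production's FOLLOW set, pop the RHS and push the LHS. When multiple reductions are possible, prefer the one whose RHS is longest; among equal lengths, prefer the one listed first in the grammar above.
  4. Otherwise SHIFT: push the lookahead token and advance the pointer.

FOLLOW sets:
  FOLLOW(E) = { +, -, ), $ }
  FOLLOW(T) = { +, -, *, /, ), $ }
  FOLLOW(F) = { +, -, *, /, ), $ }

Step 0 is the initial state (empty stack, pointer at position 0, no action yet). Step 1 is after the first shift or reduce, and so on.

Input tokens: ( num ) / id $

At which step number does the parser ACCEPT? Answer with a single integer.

Answer: 14

Derivation:
Step 1: shift (. Stack=[(] ptr=1 lookahead=num remaining=[num ) / id $]
Step 2: shift num. Stack=[( num] ptr=2 lookahead=) remaining=[) / id $]
Step 3: reduce F->num. Stack=[( F] ptr=2 lookahead=) remaining=[) / id $]
Step 4: reduce T->F. Stack=[( T] ptr=2 lookahead=) remaining=[) / id $]
Step 5: reduce E->T. Stack=[( E] ptr=2 lookahead=) remaining=[) / id $]
Step 6: shift ). Stack=[( E )] ptr=3 lookahead=/ remaining=[/ id $]
Step 7: reduce F->( E ). Stack=[F] ptr=3 lookahead=/ remaining=[/ id $]
Step 8: reduce T->F. Stack=[T] ptr=3 lookahead=/ remaining=[/ id $]
Step 9: shift /. Stack=[T /] ptr=4 lookahead=id remaining=[id $]
Step 10: shift id. Stack=[T / id] ptr=5 lookahead=$ remaining=[$]
Step 11: reduce F->id. Stack=[T / F] ptr=5 lookahead=$ remaining=[$]
Step 12: reduce T->T / F. Stack=[T] ptr=5 lookahead=$ remaining=[$]
Step 13: reduce E->T. Stack=[E] ptr=5 lookahead=$ remaining=[$]
Step 14: accept. Stack=[E] ptr=5 lookahead=$ remaining=[$]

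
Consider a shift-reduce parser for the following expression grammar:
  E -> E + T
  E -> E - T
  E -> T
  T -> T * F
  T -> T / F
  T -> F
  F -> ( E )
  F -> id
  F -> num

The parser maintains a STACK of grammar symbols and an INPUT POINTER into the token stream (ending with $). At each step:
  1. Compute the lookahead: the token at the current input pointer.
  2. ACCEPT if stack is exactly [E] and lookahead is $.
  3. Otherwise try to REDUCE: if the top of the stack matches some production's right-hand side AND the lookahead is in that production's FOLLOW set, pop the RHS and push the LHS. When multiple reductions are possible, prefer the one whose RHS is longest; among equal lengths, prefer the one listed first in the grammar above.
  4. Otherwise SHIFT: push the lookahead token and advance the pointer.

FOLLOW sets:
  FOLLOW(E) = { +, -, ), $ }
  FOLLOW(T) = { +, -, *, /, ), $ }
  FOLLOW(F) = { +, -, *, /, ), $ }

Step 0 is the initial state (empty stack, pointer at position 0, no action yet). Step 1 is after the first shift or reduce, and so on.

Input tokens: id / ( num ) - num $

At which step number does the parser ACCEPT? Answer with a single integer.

Step 1: shift id. Stack=[id] ptr=1 lookahead=/ remaining=[/ ( num ) - num $]
Step 2: reduce F->id. Stack=[F] ptr=1 lookahead=/ remaining=[/ ( num ) - num $]
Step 3: reduce T->F. Stack=[T] ptr=1 lookahead=/ remaining=[/ ( num ) - num $]
Step 4: shift /. Stack=[T /] ptr=2 lookahead=( remaining=[( num ) - num $]
Step 5: shift (. Stack=[T / (] ptr=3 lookahead=num remaining=[num ) - num $]
Step 6: shift num. Stack=[T / ( num] ptr=4 lookahead=) remaining=[) - num $]
Step 7: reduce F->num. Stack=[T / ( F] ptr=4 lookahead=) remaining=[) - num $]
Step 8: reduce T->F. Stack=[T / ( T] ptr=4 lookahead=) remaining=[) - num $]
Step 9: reduce E->T. Stack=[T / ( E] ptr=4 lookahead=) remaining=[) - num $]
Step 10: shift ). Stack=[T / ( E )] ptr=5 lookahead=- remaining=[- num $]
Step 11: reduce F->( E ). Stack=[T / F] ptr=5 lookahead=- remaining=[- num $]
Step 12: reduce T->T / F. Stack=[T] ptr=5 lookahead=- remaining=[- num $]
Step 13: reduce E->T. Stack=[E] ptr=5 lookahead=- remaining=[- num $]
Step 14: shift -. Stack=[E -] ptr=6 lookahead=num remaining=[num $]
Step 15: shift num. Stack=[E - num] ptr=7 lookahead=$ remaining=[$]
Step 16: reduce F->num. Stack=[E - F] ptr=7 lookahead=$ remaining=[$]
Step 17: reduce T->F. Stack=[E - T] ptr=7 lookahead=$ remaining=[$]
Step 18: reduce E->E - T. Stack=[E] ptr=7 lookahead=$ remaining=[$]
Step 19: accept. Stack=[E] ptr=7 lookahead=$ remaining=[$]

Answer: 19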